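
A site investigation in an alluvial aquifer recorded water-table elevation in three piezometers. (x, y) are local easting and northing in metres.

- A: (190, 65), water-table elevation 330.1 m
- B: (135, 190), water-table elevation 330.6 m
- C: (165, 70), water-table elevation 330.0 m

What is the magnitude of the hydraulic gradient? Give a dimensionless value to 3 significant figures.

0.00822

Three-point gradient (reference A): Δ to B = (-55, 125, +0.5), Δ to C = (-25, 5, -0.1).
∂h/∂x = +0.005263, ∂h/∂y = +0.006316 (det = 2850).
|∇h| = √(0.005263² + 0.006316²) = 0.008221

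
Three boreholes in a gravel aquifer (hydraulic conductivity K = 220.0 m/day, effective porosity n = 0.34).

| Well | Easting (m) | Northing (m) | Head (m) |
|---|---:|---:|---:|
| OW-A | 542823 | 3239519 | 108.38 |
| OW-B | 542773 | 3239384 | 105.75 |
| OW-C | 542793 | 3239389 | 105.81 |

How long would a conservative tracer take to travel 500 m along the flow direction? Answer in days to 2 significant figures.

38 days

Three-point gradient (reference OW-A): Δ to OW-B = (-50, -135, -2.63), Δ to OW-C = (-30, -130, -2.57).
∂h/∂x = -0.002061, ∂h/∂y = +0.02024 (det = 2450).
|∇h| = √(-0.002061² + 0.02024²) = 0.02034
Seepage velocity v = K·i/n = 220.0 × 0.02034 / 0.34 = 13.16 m/day.
t = 500 / 13.16 = 37.99 days.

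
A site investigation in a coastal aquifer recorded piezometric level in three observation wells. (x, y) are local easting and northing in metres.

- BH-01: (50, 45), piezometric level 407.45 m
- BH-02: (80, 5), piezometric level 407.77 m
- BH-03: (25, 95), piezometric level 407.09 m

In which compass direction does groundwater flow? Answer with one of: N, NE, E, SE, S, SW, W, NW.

NW

Taking BH-01 as reference: BH-02−BH-01 = (30, -40, +0.32); BH-03−BH-01 = (-25, 50, -0.36).
Determinant of the coordinate differences = 30·50 − (-25)·(-40) = 500.
∂h/∂x = [(+0.32)·50 − (-0.36)·(-40)] / 500 = +0.003200
∂h/∂y = [30·(-0.36) − (-25)·(+0.32)] / 500 = -0.005600
Flow = −∇h = (-0.003200 east, +0.005600 north), which points northwest.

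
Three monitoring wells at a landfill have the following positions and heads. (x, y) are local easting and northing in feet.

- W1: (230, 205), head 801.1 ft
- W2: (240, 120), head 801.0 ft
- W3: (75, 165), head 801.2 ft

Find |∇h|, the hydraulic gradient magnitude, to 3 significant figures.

0.00141

With h = a·x + b·y + c and W1 as origin, the differences give:
  10·a + (-85)·b = -0.1
  (-155)·a + (-40)·b = +0.1
Eliminate b (×(-40) and ×(-85), subtract): -13575·a = 12.50 → a = ∂h/∂x = -0.0009208
Back-substitute: b = ∂h/∂y = +0.001068.
|∇h| = √(-0.0009208² + 0.001068²) = 0.00141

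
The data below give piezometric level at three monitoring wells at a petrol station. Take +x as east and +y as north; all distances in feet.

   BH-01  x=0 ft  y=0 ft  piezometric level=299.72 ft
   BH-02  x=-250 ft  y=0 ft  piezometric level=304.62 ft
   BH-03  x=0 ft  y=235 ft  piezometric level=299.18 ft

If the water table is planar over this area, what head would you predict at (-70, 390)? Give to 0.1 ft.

∂h/∂x = (304.62 − 299.72) / (-250 − 0) = -0.01960
∂h/∂y = (299.18 − 299.72) / (235 − 0) = -0.002298
h(-70, 390) = 299.72 + (-0.01960)·(-70) + (-0.002298)·(390) = 299.72 +1.372 -0.896 = 300.196 ft.

300.2 ft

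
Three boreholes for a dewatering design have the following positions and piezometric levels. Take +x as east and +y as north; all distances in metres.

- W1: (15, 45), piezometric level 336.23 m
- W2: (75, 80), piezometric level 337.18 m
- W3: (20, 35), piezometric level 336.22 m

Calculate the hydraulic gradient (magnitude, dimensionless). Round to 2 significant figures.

Taking W1 as reference: W2−W1 = (60, 35, +0.95); W3−W1 = (5, -10, -0.01).
Determinant of the coordinate differences = 60·(-10) − 5·35 = -775.
∂h/∂x = [(+0.95)·(-10) − (-0.01)·35] / -775 = +0.01181
∂h/∂y = [60·(-0.01) − 5·(+0.95)] / -775 = +0.006903
|∇h| = √(0.01181² + 0.006903²) = 0.01368

0.014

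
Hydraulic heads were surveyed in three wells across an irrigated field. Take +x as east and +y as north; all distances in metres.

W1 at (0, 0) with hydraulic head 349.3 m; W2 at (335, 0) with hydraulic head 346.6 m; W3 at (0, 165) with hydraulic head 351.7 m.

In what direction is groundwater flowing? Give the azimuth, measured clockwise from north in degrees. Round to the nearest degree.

151°

∂h/∂x = (346.6 − 349.3) / (335 − 0) = -0.008060
∂h/∂y = (351.7 − 349.3) / (165 − 0) = +0.01455
Flow direction (−∇h) has components (+0.008060 E, -0.01455 N).
Azimuth = atan2(E, N) = atan2(+0.008060, -0.01455) = 151.0° ≈ 151°.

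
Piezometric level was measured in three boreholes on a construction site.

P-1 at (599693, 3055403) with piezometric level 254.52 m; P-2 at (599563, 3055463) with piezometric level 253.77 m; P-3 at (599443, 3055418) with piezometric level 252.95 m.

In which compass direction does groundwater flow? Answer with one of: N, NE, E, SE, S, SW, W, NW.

Differences from P-1: to P-2 (Δx, Δy, Δh) = (-130, 60, -0.75); to P-3 = (-250, 15, -1.57).
Determinant of the coordinate differences = (-130)·15 − (-250)·60 = 13050.
∂h/∂x = [(-0.75)·15 − (-1.57)·60] / 13050 = +0.006356
∂h/∂y = [(-130)·(-1.57) − (-250)·(-0.75)] / 13050 = +0.001272
Flow = −∇h = (-0.006356 east, -0.001272 north), which points west.

W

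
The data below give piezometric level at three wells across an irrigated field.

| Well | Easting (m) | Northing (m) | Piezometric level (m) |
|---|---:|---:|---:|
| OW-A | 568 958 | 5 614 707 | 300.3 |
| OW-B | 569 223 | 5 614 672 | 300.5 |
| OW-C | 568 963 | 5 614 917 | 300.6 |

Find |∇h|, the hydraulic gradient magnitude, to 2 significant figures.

0.0017

Differences from OW-A: to OW-B (Δx, Δy, Δh) = (265, -35, +0.2); to OW-C = (5, 210, +0.3).
Determinant of the coordinate differences = 265·210 − 5·(-35) = 55825.
∂h/∂x = [(+0.2)·210 − (+0.3)·(-35)] / 55825 = +0.0009404
∂h/∂y = [265·(+0.3) − 5·(+0.2)] / 55825 = +0.001406
|∇h| = √(0.0009404² + 0.001406²) = 0.001692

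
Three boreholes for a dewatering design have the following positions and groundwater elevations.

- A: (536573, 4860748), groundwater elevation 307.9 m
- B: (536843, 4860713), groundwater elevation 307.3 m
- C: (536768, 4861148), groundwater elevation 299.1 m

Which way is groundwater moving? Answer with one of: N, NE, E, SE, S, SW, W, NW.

N

Taking A as reference: B−A = (270, -35, -0.6); C−A = (195, 400, -8.8).
Solve a·Δx + b·Δy = Δh: det = 270·400 − 195·(-35) = 114825.
∂h/∂x = [(-0.6)·400 − (-8.8)·(-35)] / 114825 = -0.004772
∂h/∂y = [270·(-8.8) − 195·(-0.6)] / 114825 = -0.01967
Flow = −∇h = (+0.004772 east, +0.01967 north), which points north.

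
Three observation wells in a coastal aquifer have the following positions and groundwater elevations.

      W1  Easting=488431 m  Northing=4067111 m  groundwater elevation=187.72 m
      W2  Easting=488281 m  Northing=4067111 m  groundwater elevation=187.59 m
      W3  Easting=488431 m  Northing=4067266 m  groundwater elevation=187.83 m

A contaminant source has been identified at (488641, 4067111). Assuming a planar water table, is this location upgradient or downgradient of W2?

upgradient

∂h/∂x = (187.59 − 187.72) / (488281 − 488431) = +0.0008667
∂h/∂y = (187.83 − 187.72) / (4067266 − 4067111) = +0.0007097
Head at (488641, 4067111) = 187.72 + (+0.0008667)·(210) + (+0.0007097)·(0) = 187.90 m.
That is higher than the 187.59 m at W2, so the point is upgradient.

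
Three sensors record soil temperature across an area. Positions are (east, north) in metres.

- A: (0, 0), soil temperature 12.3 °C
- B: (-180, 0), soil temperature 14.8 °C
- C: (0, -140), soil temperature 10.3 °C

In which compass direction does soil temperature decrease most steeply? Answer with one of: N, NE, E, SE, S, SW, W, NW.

SE

∂T/∂x = (14.8 − 12.3) / (-180 − 0) = -0.01389
∂T/∂y = (10.3 − 12.3) / (-140 − 0) = +0.01429
Steepest decrease is along −∇f = (+0.01389 E, -0.01429 N) → southeast.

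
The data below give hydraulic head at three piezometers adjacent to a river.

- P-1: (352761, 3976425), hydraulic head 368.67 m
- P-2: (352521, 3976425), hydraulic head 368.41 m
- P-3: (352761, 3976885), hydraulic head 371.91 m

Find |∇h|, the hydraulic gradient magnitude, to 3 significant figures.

0.00713

∂h/∂x = (368.41 − 368.67) / (352521 − 352761) = +0.001083
∂h/∂y = (371.91 − 368.67) / (3976885 − 3976425) = +0.007043
|∇h| = √(0.001083² + 0.007043²) = 0.007126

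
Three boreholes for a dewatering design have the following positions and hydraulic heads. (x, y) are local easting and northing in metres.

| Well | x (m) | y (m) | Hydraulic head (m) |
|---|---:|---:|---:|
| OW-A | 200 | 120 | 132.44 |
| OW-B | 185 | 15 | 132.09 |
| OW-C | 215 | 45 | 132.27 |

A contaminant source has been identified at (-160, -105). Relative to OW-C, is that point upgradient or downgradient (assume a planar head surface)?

downgradient

With h = a·x + b·y + c and OW-A as origin, the differences give:
  (-15)·a + (-105)·b = -0.35
  15·a + (-75)·b = -0.17
Eliminate b (×(-75) and ×(-105), subtract): 2700·a = 8.400 → a = ∂h/∂x = +0.003111
Back-substitute: b = ∂h/∂y = +0.002889.
Head at (-160, -105) = 132.44 + (+0.003111)·(-360) + (+0.002889)·(-225) = 130.67 m.
That is lower than the 132.27 m at OW-C, so the point is downgradient.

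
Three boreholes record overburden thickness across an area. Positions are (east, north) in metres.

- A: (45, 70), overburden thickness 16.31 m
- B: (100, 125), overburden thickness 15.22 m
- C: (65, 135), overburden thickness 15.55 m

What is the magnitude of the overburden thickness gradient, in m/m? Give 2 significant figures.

0.014 m/m

Three-point gradient (reference A): Δ to B = (55, 55, -1.09), Δ to C = (20, 65, -0.76).
∂d/∂x = -0.01174, ∂d/∂y = -0.008081 (det = 2475).
|∇f| = √(-0.01174² + -0.008081²) = 0.01425 m/m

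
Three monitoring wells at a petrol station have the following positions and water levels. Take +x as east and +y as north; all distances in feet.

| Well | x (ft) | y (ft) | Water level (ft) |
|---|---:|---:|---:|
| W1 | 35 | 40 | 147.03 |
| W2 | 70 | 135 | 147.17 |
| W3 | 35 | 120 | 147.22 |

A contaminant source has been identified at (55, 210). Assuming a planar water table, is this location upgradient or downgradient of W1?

Three-point gradient (reference W1): Δ to W2 = (35, 95, +0.14), Δ to W3 = (0, 80, +0.19).
∂h/∂x = -0.002446, ∂h/∂y = +0.002375 (det = 2800).
Head at (55, 210) = 147.03 + (-0.002446)·(20) + (+0.002375)·(170) = 147.38 ft.
That is higher than the 147.03 ft at W1, so the point is upgradient.

upgradient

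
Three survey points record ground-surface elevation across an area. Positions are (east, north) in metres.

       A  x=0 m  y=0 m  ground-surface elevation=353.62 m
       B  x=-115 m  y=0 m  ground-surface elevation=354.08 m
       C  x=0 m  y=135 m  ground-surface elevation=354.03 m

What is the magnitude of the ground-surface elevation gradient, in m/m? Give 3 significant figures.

0.00502 m/m

∂z/∂x = (354.08 − 353.62) / (-115 − 0) = -0.004000
∂z/∂y = (354.03 − 353.62) / (135 − 0) = +0.003037
|∇f| = √(-0.004000² + 0.003037²) = 0.005022 m/m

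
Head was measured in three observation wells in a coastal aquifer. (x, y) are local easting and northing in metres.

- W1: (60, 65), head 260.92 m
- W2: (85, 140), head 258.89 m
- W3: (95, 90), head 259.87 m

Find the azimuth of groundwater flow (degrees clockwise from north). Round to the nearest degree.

032°

Taking W1 as reference: W2−W1 = (25, 75, -2.03); W3−W1 = (35, 25, -1.05).
Solve a·Δx + b·Δy = Δh: det = 25·25 − 35·75 = -2000.
∂h/∂x = [(-2.03)·25 − (-1.05)·75] / -2000 = -0.01400
∂h/∂y = [25·(-1.05) − 35·(-2.03)] / -2000 = -0.02240
Flow direction (−∇h) has components (+0.01400 E, +0.02240 N).
Azimuth = atan2(E, N) = atan2(+0.01400, +0.02240) = 32.0° ≈ 032°.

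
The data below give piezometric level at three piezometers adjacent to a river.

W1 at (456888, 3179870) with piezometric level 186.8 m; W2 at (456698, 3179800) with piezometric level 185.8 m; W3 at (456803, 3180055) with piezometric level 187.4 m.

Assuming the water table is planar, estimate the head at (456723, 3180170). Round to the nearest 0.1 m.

187.7 m

Differences from W1: to W2 (Δx, Δy, Δh) = (-190, -70, -1.0); to W3 = (-85, 185, +0.6).
Determinant of the coordinate differences = (-190)·185 − (-85)·(-70) = -41100.
∂h/∂x = [(-1.0)·185 − (+0.6)·(-70)] / -41100 = +0.003479
∂h/∂y = [(-190)·(+0.6) − (-85)·(-1.0)] / -41100 = +0.004842
h(456723, 3180170) = 186.8 + (+0.003479)·(-165) + (+0.004842)·(300) = 186.8 -0.574 +1.453 = 187.678 m.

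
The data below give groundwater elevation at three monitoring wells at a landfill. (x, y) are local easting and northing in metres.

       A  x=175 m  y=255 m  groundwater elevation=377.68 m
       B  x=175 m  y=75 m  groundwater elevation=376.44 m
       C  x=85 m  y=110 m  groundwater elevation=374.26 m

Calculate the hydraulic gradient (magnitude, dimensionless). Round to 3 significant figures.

0.0278

Differences from A: to B (Δx, Δy, Δh) = (0, -180, -1.24); to C = (-90, -145, -3.42).
Determinant of the coordinate differences = 0·(-145) − (-90)·(-180) = -16200.
∂h/∂x = [(-1.24)·(-145) − (-3.42)·(-180)] / -16200 = +0.02690
∂h/∂y = [0·(-3.42) − (-90)·(-1.24)] / -16200 = +0.006889
|∇h| = √(0.02690² + 0.006889²) = 0.02777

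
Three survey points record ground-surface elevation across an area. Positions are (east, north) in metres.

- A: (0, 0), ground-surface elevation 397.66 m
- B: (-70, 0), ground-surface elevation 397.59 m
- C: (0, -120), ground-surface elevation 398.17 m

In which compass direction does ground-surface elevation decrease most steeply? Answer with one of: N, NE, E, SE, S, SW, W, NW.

N

∂z/∂x = (397.59 − 397.66) / (-70 − 0) = +0.001000
∂z/∂y = (398.17 − 397.66) / (-120 − 0) = -0.004250
Steepest decrease is along −∇f = (-0.001000 E, +0.004250 N) → north.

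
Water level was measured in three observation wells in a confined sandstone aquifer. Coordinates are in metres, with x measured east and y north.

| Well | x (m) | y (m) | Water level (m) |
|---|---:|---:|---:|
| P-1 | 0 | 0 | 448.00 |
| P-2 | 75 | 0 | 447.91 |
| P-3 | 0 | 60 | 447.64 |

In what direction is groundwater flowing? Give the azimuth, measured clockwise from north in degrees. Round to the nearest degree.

011°

∂h/∂x = (447.91 − 448.00) / (75 − 0) = -0.001200
∂h/∂y = (447.64 − 448.00) / (60 − 0) = -0.006000
Flow direction (−∇h) has components (+0.001200 E, +0.006000 N).
Azimuth = atan2(E, N) = atan2(+0.001200, +0.006000) = 11.3° ≈ 011°.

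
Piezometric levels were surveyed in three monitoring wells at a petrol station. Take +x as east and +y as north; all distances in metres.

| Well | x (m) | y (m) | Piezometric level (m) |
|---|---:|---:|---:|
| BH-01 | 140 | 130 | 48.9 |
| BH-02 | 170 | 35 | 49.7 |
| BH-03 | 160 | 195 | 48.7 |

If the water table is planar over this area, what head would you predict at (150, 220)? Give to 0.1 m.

With h = a·x + b·y + c and BH-01 as origin, the differences give:
  30·a + (-95)·b = +0.8
  20·a + 65·b = -0.2
Eliminate b (×65 and ×(-95), subtract): 3850·a = 33.00 → a = ∂h/∂x = +0.008571
Back-substitute: b = ∂h/∂y = -0.005714.
h(150, 220) = 48.9 + (+0.008571)·(10) + (-0.005714)·(90) = 48.9 +0.086 -0.514 = 48.471 m.

48.5 m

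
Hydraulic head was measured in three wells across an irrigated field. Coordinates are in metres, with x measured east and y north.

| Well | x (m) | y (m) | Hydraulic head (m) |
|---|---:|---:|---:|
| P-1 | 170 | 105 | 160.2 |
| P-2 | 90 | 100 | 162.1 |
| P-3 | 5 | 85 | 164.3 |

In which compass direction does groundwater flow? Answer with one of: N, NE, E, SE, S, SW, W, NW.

NE

Differences from P-1: to P-2 (Δx, Δy, Δh) = (-80, -5, +1.9); to P-3 = (-165, -20, +4.1).
Determinant of the coordinate differences = (-80)·(-20) − (-165)·(-5) = 775.
∂h/∂x = [(+1.9)·(-20) − (+4.1)·(-5)] / 775 = -0.02258
∂h/∂y = [(-80)·(+4.1) − (-165)·(+1.9)] / 775 = -0.01871
Flow = −∇h = (+0.02258 east, +0.01871 north), which points northeast.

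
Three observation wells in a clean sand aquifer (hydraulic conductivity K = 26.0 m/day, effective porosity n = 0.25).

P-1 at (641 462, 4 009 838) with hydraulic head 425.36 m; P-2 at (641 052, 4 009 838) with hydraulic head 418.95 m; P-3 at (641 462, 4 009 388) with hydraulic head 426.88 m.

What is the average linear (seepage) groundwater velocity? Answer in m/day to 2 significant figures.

1.7 m/day

∂h/∂x = (418.95 − 425.36) / (641052 − 641462) = +0.01563
∂h/∂y = (426.88 − 425.36) / (4009388 − 4009838) = -0.003378
|∇h| = √(0.01563² + -0.003378²) = 0.01599
Seepage velocity v = K·i/n = 26.0 × 0.01599 / 0.25 = 1.663 m/day.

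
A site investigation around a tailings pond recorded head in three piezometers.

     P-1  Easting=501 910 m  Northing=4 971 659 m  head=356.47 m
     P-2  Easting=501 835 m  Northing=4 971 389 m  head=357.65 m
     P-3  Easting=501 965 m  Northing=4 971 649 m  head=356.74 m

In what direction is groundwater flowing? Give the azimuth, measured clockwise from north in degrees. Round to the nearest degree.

324°

Differences from P-1: to P-2 (Δx, Δy, Δh) = (-75, -270, +1.18); to P-3 = (55, -10, +0.27).
Solve a·Δx + b·Δy = Δh: det = (-75)·(-10) − 55·(-270) = 15600.
∂h/∂x = [(+1.18)·(-10) − (+0.27)·(-270)] / 15600 = +0.003917
∂h/∂y = [(-75)·(+0.27) − 55·(+1.18)] / 15600 = -0.005458
Flow direction (−∇h) has components (-0.003917 E, +0.005458 N).
Azimuth = atan2(E, N) = atan2(-0.003917, +0.005458) = 324.3° ≈ 324°.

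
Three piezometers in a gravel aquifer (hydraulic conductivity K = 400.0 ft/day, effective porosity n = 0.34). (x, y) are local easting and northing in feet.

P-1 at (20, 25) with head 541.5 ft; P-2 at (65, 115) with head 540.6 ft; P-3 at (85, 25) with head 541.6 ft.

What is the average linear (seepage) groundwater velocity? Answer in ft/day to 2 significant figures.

Differences from P-1: to P-2 (Δx, Δy, Δh) = (45, 90, -0.9); to P-3 = (65, 0, +0.1).
Determinant of the coordinate differences = 45·0 − 65·90 = -5850.
∂h/∂x = [(-0.9)·0 − (+0.1)·90] / -5850 = +0.001538
∂h/∂y = [45·(+0.1) − 65·(-0.9)] / -5850 = -0.01077
|∇h| = √(0.001538² + -0.01077²) = 0.01088
Seepage velocity v = K·i/n = 400.0 × 0.01088 / 0.34 = 12.8 ft/day.

13 ft/day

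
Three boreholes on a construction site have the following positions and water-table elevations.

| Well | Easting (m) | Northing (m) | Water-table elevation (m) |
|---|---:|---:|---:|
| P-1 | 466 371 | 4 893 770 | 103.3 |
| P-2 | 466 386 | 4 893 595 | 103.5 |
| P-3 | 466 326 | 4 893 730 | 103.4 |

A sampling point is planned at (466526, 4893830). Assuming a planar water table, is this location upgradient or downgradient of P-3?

downgradient

Three-point gradient (reference P-1): Δ to P-2 = (15, -175, +0.2), Δ to P-3 = (-45, -40, +0.1).
∂h/∂x = -0.001121, ∂h/∂y = -0.001239 (det = -8475).
Head at (466526, 4893830) = 103.3 + (-0.001121)·(155) + (-0.001239)·(60) = 103.05 m.
That is lower than the 103.4 m at P-3, so the point is downgradient.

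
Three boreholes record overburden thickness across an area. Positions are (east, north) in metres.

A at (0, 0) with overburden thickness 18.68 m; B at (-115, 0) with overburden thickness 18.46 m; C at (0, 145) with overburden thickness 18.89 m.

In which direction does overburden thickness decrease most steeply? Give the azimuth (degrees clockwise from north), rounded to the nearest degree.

∂d/∂x = (18.46 − 18.68) / (-115 − 0) = +0.001913
∂d/∂y = (18.89 − 18.68) / (145 − 0) = +0.001448
Steepest decrease is along −∇f: components (-0.001913 E, -0.001448 N).
Azimuth = atan2(-0.001913, -0.001448) = 232.9° ≈ 233°.

233°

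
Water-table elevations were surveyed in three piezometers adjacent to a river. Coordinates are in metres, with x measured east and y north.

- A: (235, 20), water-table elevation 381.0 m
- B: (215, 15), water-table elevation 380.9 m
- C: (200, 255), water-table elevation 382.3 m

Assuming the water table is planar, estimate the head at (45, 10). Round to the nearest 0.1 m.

Taking A as reference: B−A = (-20, -5, -0.1); C−A = (-35, 235, +1.3).
Solve a·Δx + b·Δy = Δh: det = (-20)·235 − (-35)·(-5) = -4875.
∂h/∂x = [(-0.1)·235 − (+1.3)·(-5)] / -4875 = +0.003487
∂h/∂y = [(-20)·(+1.3) − (-35)·(-0.1)] / -4875 = +0.006051
h(45, 10) = 381.0 + (+0.003487)·(-190) + (+0.006051)·(-10) = 381.0 -0.663 -0.061 = 380.277 m.

380.3 m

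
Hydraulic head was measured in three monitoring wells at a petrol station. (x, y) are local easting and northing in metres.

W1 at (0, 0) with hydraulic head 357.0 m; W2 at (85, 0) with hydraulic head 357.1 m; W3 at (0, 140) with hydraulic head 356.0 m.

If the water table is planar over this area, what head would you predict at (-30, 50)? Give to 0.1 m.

∂h/∂x = (357.1 − 357.0) / (85 − 0) = +0.001176
∂h/∂y = (356.0 − 357.0) / (140 − 0) = -0.007143
h(-30, 50) = 357.0 + (+0.001176)·(-30) + (-0.007143)·(50) = 357.0 -0.035 -0.357 = 356.608 m.

356.6 m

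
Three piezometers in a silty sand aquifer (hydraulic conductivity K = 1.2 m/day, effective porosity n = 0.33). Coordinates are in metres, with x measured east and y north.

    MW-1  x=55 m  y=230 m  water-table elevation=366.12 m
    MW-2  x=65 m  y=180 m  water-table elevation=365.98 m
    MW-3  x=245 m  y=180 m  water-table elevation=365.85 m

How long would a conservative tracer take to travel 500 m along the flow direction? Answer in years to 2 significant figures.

140 years

Taking MW-1 as reference: MW-2−MW-1 = (10, -50, -0.14); MW-3−MW-1 = (190, -50, -0.27).
Determinant of the coordinate differences = 10·(-50) − 190·(-50) = 9000.
∂h/∂x = [(-0.14)·(-50) − (-0.27)·(-50)] / 9000 = -0.0007222
∂h/∂y = [10·(-0.27) − 190·(-0.14)] / 9000 = +0.002656
|∇h| = √(-0.0007222² + 0.002656²) = 0.002752
Seepage velocity v = K·i/n = 1.2 × 0.002752 / 0.33 = 0.01001 m/day.
t = 500 / 0.01001 = 4.995e+04 days = 137 years.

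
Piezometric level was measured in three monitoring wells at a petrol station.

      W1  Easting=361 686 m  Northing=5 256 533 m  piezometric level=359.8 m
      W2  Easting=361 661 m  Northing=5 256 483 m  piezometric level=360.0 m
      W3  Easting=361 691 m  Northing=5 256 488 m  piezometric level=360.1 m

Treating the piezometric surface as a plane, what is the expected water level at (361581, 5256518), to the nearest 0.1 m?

Differences from W1: to W2 (Δx, Δy, Δh) = (-25, -50, +0.2); to W3 = (5, -45, +0.3).
Solve a·Δx + b·Δy = Δh: det = (-25)·(-45) − 5·(-50) = 1375.
∂h/∂x = [(+0.2)·(-45) − (+0.3)·(-50)] / 1375 = +0.004364
∂h/∂y = [(-25)·(+0.3) − 5·(+0.2)] / 1375 = -0.006182
h(361581, 5256518) = 359.8 + (+0.004364)·(-105) + (-0.006182)·(-15) = 359.8 -0.458 +0.093 = 359.435 m.

359.4 m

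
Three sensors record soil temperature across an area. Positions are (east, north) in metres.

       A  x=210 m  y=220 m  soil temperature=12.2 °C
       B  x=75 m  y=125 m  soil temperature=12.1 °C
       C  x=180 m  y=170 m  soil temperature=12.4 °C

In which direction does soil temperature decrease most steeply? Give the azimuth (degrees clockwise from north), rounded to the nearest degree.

321°

Three-point gradient (reference A): Δ to B = (-135, -95, -0.1), Δ to C = (-30, -50, +0.2).
∂T/∂x = +0.006154, ∂T/∂y = -0.007692 (det = 3900).
Steepest decrease is along −∇f: components (-0.006154 E, +0.007692 N).
Azimuth = atan2(-0.006154, +0.007692) = 321.3° ≈ 321°.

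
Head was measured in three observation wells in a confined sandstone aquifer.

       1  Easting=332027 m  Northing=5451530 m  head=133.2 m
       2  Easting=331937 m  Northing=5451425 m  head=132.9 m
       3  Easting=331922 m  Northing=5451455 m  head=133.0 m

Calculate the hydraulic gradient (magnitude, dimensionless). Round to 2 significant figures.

Differences from 1: to 2 (Δx, Δy, Δh) = (-90, -105, -0.3); to 3 = (-105, -75, -0.2).
Determinant of the coordinate differences = (-90)·(-75) − (-105)·(-105) = -4275.
∂h/∂x = [(-0.3)·(-75) − (-0.2)·(-105)] / -4275 = -0.0003509
∂h/∂y = [(-90)·(-0.2) − (-105)·(-0.3)] / -4275 = +0.003158
|∇h| = √(-0.0003509² + 0.003158²) = 0.003177

0.0032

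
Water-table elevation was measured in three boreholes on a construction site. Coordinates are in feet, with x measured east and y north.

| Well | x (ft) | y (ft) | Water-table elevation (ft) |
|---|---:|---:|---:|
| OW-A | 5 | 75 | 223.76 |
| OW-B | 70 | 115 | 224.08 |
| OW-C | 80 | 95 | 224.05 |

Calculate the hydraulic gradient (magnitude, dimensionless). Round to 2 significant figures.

0.0043

Differences from OW-A: to OW-B (Δx, Δy, Δh) = (65, 40, +0.32); to OW-C = (75, 20, +0.29).
Solve a·Δx + b·Δy = Δh: det = 65·20 − 75·40 = -1700.
∂h/∂x = [(+0.32)·20 − (+0.29)·40] / -1700 = +0.003059
∂h/∂y = [65·(+0.29) − 75·(+0.32)] / -1700 = +0.003029
|∇h| = √(0.003059² + 0.003029²) = 0.004305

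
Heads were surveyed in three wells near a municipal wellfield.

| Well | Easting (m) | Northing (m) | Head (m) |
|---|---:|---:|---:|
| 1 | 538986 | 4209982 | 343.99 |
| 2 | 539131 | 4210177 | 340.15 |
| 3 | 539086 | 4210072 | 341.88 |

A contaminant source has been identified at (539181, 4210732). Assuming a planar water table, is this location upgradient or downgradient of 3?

Taking 1 as reference: 2−1 = (145, 195, -3.84); 3−1 = (100, 90, -2.11).
Solve a·Δx + b·Δy = Δh: det = 145·90 − 100·195 = -6450.
∂h/∂x = [(-3.84)·90 − (-2.11)·195] / -6450 = -0.01021
∂h/∂y = [145·(-2.11) − 100·(-3.84)] / -6450 = -0.01210
Head at (539181, 4210732) = 343.99 + (-0.01021)·(195) + (-0.01210)·(750) = 332.92 m.
That is lower than the 341.88 m at 3, so the point is downgradient.

downgradient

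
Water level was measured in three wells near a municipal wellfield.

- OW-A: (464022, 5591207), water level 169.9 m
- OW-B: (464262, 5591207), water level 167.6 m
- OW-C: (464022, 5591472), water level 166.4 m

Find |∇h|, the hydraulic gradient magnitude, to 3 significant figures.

0.0163

∂h/∂x = (167.6 − 169.9) / (464262 − 464022) = -0.009583
∂h/∂y = (166.4 − 169.9) / (5591472 − 5591207) = -0.01321
|∇h| = √(-0.009583² + -0.01321²) = 0.01632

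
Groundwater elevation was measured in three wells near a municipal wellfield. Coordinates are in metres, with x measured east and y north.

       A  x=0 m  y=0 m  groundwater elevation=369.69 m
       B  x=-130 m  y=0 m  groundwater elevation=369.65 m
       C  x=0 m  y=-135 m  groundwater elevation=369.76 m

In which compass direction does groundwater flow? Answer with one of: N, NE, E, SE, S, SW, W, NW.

NW

∂h/∂x = (369.65 − 369.69) / (-130 − 0) = +0.0003077
∂h/∂y = (369.76 − 369.69) / (-135 − 0) = -0.0005185
Flow = −∇h = (-0.0003077 east, +0.0005185 north), which points northwest.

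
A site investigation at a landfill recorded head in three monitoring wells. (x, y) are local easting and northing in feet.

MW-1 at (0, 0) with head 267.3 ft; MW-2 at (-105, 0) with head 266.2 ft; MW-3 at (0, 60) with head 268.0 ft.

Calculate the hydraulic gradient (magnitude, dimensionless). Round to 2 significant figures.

∂h/∂x = (266.2 − 267.3) / (-105 − 0) = +0.01048
∂h/∂y = (268.0 − 267.3) / (60 − 0) = +0.01167
|∇h| = √(0.01048² + 0.01167²) = 0.01569

0.016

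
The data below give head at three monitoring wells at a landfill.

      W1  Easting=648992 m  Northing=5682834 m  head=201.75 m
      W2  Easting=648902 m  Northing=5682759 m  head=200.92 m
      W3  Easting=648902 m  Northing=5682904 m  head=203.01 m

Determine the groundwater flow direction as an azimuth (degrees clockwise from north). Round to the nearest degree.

Taking W1 as reference: W2−W1 = (-90, -75, -0.83); W3−W1 = (-90, 70, +1.26).
Solve a·Δx + b·Δy = Δh: det = (-90)·70 − (-90)·(-75) = -13050.
∂h/∂x = [(-0.83)·70 − (+1.26)·(-75)] / -13050 = -0.002789
∂h/∂y = [(-90)·(+1.26) − (-90)·(-0.83)] / -13050 = +0.01441
Flow direction (−∇h) has components (+0.002789 E, -0.01441 N).
Azimuth = atan2(E, N) = atan2(+0.002789, -0.01441) = 169.0° ≈ 169°.

169°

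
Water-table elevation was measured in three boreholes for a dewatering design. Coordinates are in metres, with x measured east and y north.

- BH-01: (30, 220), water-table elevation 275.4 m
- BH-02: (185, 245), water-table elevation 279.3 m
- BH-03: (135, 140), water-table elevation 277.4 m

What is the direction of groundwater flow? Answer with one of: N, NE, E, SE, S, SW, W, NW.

Differences from BH-01: to BH-02 (Δx, Δy, Δh) = (155, 25, +3.9); to BH-03 = (105, -80, +2.0).
Solve a·Δx + b·Δy = Δh: det = 155·(-80) − 105·25 = -15025.
∂h/∂x = [(+3.9)·(-80) − (+2.0)·25] / -15025 = +0.02409
∂h/∂y = [155·(+2.0) − 105·(+3.9)] / -15025 = +0.006622
Flow = −∇h = (-0.02409 east, -0.006622 north), which points west.

W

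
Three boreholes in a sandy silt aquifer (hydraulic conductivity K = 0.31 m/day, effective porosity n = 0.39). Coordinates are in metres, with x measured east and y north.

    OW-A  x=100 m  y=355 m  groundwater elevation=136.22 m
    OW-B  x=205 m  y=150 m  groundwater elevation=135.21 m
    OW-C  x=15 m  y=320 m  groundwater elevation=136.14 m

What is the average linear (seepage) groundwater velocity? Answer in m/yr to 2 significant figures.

With h = a·x + b·y + c and OW-A as origin, the differences give:
  105·a + (-205)·b = -1.01
  (-85)·a + (-35)·b = -0.08
Eliminate b (×(-35) and ×(-205), subtract): -21100·a = 18.950 → a = ∂h/∂x = -0.0008981
Back-substitute: b = ∂h/∂y = +0.004467.
|∇h| = √(-0.0008981² + 0.004467²) = 0.004556
Seepage velocity v = K·i/n = 0.31 × 0.004556 / 0.39 = 0.003621 m/day = 1.323 m/yr.

1.3 m/yr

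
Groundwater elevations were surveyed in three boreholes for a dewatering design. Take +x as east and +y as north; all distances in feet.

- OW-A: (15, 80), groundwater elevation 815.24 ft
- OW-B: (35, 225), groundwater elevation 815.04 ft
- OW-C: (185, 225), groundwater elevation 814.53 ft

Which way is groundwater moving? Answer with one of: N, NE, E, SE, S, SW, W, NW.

With h = a·x + b·y + c and OW-A as origin, the differences give:
  20·a + 145·b = -0.20
  170·a + 145·b = -0.71
Eliminate b (×145 and ×145, subtract): -21750·a = 73.950 → a = ∂h/∂x = -0.003400
Back-substitute: b = ∂h/∂y = -0.0009103.
Flow = −∇h = (+0.003400 east, +0.0009103 north), which points east.

E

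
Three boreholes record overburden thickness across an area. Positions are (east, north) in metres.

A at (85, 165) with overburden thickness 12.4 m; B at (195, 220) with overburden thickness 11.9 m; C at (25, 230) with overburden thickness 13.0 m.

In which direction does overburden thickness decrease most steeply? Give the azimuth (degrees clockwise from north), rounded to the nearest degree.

119°

Three-point gradient (reference A): Δ to B = (110, 55, -0.5), Δ to C = (-60, 65, +0.6).
∂d/∂x = -0.006268, ∂d/∂y = +0.003445 (det = 10450).
Steepest decrease is along −∇f: components (+0.006268 E, -0.003445 N).
Azimuth = atan2(+0.006268, -0.003445) = 118.8° ≈ 119°.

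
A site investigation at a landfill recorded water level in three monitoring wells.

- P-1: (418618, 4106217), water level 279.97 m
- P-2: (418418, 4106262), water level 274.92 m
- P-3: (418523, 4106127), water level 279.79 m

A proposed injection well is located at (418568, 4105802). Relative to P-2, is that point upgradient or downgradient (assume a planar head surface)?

upgradient

With h = a·x + b·y + c and P-1 as origin, the differences give:
  (-200)·a + 45·b = -5.05
  (-95)·a + (-90)·b = -0.18
Eliminate b (×(-90) and ×45, subtract): 22275·a = 462.600 → a = ∂h/∂x = +0.02077
Back-substitute: b = ∂h/∂y = -0.01992.
Head at (418568, 4105802) = 279.97 + (+0.02077)·(-50) + (-0.01992)·(-415) = 287.20 m.
That is higher than the 274.92 m at P-2, so the point is upgradient.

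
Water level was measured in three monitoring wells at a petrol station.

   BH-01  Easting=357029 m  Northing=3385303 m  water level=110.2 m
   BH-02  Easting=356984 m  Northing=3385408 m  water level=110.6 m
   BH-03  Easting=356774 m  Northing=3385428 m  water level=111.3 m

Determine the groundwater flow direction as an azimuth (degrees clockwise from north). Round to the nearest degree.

With h = a·x + b·y + c and BH-01 as origin, the differences give:
  (-45)·a + 105·b = +0.4
  (-255)·a + 125·b = +1.1
Eliminate b (×125 and ×105, subtract): 21150·a = -65.50 → a = ∂h/∂x = -0.003097
Back-substitute: b = ∂h/∂y = +0.002482.
Flow direction (−∇h) has components (+0.003097 E, -0.002482 N).
Azimuth = atan2(E, N) = atan2(+0.003097, -0.002482) = 128.7° ≈ 129°.

129°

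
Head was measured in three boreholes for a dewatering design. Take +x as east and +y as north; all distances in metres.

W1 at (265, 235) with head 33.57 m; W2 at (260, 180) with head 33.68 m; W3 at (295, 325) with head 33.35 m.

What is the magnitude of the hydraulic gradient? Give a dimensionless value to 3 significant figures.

0.00259

Taking W1 as reference: W2−W1 = (-5, -55, +0.11); W3−W1 = (30, 90, -0.22).
Determinant of the coordinate differences = (-5)·90 − 30·(-55) = 1200.
∂h/∂x = [(+0.11)·90 − (-0.22)·(-55)] / 1200 = -0.001833
∂h/∂y = [(-5)·(-0.22) − 30·(+0.11)] / 1200 = -0.001833
|∇h| = √(-0.001833² + -0.001833²) = 0.002592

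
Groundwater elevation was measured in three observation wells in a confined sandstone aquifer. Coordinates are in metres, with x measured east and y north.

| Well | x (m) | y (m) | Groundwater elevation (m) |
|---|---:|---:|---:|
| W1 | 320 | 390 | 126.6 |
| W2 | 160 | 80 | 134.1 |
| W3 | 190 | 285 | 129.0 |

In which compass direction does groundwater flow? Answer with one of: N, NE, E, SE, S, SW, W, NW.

Differences from W1: to W2 (Δx, Δy, Δh) = (-160, -310, +7.5); to W3 = (-130, -105, +2.4).
Solve a·Δx + b·Δy = Δh: det = (-160)·(-105) − (-130)·(-310) = -23500.
∂h/∂x = [(+7.5)·(-105) − (+2.4)·(-310)] / -23500 = +0.001851
∂h/∂y = [(-160)·(+2.4) − (-130)·(+7.5)] / -23500 = -0.02515
Flow = −∇h = (-0.001851 east, +0.02515 north), which points north.

N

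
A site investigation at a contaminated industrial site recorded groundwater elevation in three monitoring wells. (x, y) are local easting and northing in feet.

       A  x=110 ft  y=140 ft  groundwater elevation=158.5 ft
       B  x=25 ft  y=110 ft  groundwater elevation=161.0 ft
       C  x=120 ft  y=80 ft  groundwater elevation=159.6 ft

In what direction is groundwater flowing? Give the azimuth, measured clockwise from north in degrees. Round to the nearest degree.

045°

Differences from A: to B (Δx, Δy, Δh) = (-85, -30, +2.5); to C = (10, -60, +1.1).
Solve a·Δx + b·Δy = Δh: det = (-85)·(-60) − 10·(-30) = 5400.
∂h/∂x = [(+2.5)·(-60) − (+1.1)·(-30)] / 5400 = -0.02167
∂h/∂y = [(-85)·(+1.1) − 10·(+2.5)] / 5400 = -0.02194
Flow direction (−∇h) has components (+0.02167 E, +0.02194 N).
Azimuth = atan2(E, N) = atan2(+0.02167, +0.02194) = 44.6° ≈ 045°.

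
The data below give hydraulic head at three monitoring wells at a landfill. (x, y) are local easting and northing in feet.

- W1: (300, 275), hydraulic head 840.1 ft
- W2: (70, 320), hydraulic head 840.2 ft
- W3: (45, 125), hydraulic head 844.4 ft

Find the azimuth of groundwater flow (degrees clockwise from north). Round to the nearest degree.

With h = a·x + b·y + c and W1 as origin, the differences give:
  (-230)·a + 45·b = +0.1
  (-255)·a + (-150)·b = +4.3
Eliminate b (×(-150) and ×45, subtract): 45975·a = -208.50 → a = ∂h/∂x = -0.004535
Back-substitute: b = ∂h/∂y = -0.02096.
Flow direction (−∇h) has components (+0.004535 E, +0.02096 N).
Azimuth = atan2(E, N) = atan2(+0.004535, +0.02096) = 12.2° ≈ 012°.

012°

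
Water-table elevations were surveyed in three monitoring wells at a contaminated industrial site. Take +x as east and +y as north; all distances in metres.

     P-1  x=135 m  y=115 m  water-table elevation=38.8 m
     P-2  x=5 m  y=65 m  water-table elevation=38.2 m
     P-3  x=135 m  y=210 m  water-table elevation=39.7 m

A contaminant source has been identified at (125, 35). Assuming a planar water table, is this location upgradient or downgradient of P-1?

downgradient

Three-point gradient (reference P-1): Δ to P-2 = (-130, -50, -0.6), Δ to P-3 = (0, 95, +0.9).
∂h/∂x = +0.0009717, ∂h/∂y = +0.009474 (det = -12350).
Head at (125, 35) = 38.8 + (+0.0009717)·(-10) + (+0.009474)·(-80) = 38.03 m.
That is lower than the 38.8 m at P-1, so the point is downgradient.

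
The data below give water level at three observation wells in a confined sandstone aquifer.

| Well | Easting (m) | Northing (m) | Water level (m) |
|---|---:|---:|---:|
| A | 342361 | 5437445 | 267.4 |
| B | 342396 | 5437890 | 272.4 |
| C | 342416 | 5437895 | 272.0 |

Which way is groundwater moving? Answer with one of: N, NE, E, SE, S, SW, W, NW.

With h = a·x + b·y + c and A as origin, the differences give:
  35·a + 445·b = +5.0
  55·a + 450·b = +4.6
Eliminate b (×450 and ×445, subtract): -8725·a = 203.00 → a = ∂h/∂x = -0.02327
Back-substitute: b = ∂h/∂y = +0.01307.
Flow = −∇h = (+0.02327 east, -0.01307 north), which points southeast.

SE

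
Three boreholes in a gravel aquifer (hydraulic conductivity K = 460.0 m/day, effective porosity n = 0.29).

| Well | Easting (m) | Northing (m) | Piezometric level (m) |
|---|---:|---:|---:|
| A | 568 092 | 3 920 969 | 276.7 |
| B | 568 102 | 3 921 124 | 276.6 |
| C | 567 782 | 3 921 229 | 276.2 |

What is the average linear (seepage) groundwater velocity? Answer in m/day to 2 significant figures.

2.0 m/day

Three-point gradient (reference A): Δ to B = (10, 155, -0.1), Δ to C = (-310, 260, -0.5).
∂h/∂x = +0.001017, ∂h/∂y = -0.0007108 (det = 50650).
|∇h| = √(0.001017² + -0.0007108²) = 0.001241
Seepage velocity v = K·i/n = 460.0 × 0.001241 / 0.29 = 1.968 m/day.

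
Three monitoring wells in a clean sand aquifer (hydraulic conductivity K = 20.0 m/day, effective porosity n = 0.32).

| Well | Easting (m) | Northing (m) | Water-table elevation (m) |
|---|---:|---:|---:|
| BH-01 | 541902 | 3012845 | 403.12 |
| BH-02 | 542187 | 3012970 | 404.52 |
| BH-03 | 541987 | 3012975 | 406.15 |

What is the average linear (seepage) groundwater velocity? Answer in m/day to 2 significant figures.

1.8 m/day

With h = a·x + b·y + c and BH-01 as origin, the differences give:
  285·a + 125·b = +1.40
  85·a + 130·b = +3.03
Eliminate b (×130 and ×125, subtract): 26425·a = -196.750 → a = ∂h/∂x = -0.007446
Back-substitute: b = ∂h/∂y = +0.02818.
|∇h| = √(-0.007446² + 0.02818²) = 0.02915
Seepage velocity v = K·i/n = 20.0 × 0.02915 / 0.32 = 1.822 m/day.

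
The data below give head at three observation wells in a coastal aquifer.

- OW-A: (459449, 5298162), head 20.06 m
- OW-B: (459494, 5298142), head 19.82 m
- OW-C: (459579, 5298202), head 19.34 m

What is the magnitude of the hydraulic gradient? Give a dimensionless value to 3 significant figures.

With h = a·x + b·y + c and OW-A as origin, the differences give:
  45·a + (-20)·b = -0.24
  130·a + 40·b = -0.72
Eliminate b (×40 and ×(-20), subtract): 4400·a = -24.000 → a = ∂h/∂x = -0.005455
Back-substitute: b = ∂h/∂y = -0.0002727.
|∇h| = √(-0.005455² + -0.0002727²) = 0.005462

0.00546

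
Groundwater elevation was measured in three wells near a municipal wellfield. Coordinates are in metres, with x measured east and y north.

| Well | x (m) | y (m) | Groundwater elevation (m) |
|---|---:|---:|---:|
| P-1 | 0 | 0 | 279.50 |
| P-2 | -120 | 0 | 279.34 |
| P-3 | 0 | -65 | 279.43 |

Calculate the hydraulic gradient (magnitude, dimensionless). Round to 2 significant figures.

0.0017

∂h/∂x = (279.34 − 279.50) / (-120 − 0) = +0.001333
∂h/∂y = (279.43 − 279.50) / (-65 − 0) = +0.001077
|∇h| = √(0.001333² + 0.001077²) = 0.001714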